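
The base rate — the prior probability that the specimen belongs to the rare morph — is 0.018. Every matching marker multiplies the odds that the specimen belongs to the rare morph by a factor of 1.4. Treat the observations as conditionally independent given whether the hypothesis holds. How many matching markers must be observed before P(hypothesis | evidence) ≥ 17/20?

Prior odds: 0.018 ÷ 0.982 = 9/491.
Likelihood ratio per matching marker = 1.4.
Target posterior odds = 0.85/0.15 = 17/3.
Require 1.4ⁿ ≥ 17/3 ÷ (9/491) = 8347/27.
1.4¹⁷ ≈304.913 falls short of 8347/27 but 1.4¹⁸ ≈426.879 reaches it, so n = 18.

18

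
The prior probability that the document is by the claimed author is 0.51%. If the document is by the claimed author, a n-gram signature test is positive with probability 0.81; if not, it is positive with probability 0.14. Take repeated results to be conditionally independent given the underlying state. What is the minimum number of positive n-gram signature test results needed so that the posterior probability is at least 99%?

6

Prior odds: 0.0051 ÷ 0.9949 = 51/9949.
Likelihood ratio of a positive = 0.81/0.14 = 81/14.
Target odds: 0.99 ÷ 0.01 = 99.
Need (51/9949) × (81/14)ⁿ ≥ 99, i.e. (81/14)ⁿ ≥ 328317/17.
(81/14)⁵ ≈6483.13 falls short of 328317/17 but (81/14)⁶ ≈37509.6 reaches it, so n = 6.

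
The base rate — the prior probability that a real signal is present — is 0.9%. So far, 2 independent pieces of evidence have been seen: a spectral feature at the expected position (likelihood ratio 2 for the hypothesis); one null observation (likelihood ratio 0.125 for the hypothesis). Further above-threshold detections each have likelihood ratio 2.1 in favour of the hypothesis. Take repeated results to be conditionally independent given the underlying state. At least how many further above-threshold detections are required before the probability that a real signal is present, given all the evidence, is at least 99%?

Prior odds = 0.009/0.991 = 9/991.
Combined Bayes factor of the evidence already in hand = 2 × 0.125 = 0.25.
Odds after that evidence = (9/991) × 0.25 = 9/3964.
Target odds = 0.99/0.01 = 99.
Need 2.1ⁿ ≥ 99 ÷ (9/3964) = 43604.
2.1¹⁴ ≈32439.2 falls short of 43604 but 2.1¹⁵ ≈68122.3 reaches it, so n = 15.

15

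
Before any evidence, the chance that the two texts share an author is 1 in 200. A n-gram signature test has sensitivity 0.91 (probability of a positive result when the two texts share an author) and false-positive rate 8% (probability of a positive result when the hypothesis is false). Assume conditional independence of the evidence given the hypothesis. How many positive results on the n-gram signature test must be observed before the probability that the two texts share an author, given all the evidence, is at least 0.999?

6

Prior odds: 0.005 ÷ 0.995 = 1/199.
Likelihood ratio of a positive result = 0.91/0.08 = 11.375.
Target odds: 0.999 ÷ 0.001 = 999.
Require 11.375ⁿ ≥ 999 ÷ (1/199) = 198801.
11.375⁵ ≈190439 falls short of 198801 but 11.375⁶ ≈2.16625e+06 reaches it, so n = 6.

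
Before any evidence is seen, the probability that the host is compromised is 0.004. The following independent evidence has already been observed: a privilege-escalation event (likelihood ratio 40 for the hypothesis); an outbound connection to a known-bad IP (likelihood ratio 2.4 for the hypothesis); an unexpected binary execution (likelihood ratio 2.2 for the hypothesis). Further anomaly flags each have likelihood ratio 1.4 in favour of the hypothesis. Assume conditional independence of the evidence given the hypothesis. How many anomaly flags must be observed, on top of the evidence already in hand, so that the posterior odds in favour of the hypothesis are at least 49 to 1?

Prior odds = 0.004/0.996 = 1/249.
Combined Bayes factor of the evidence already in hand = 40 × 2.4 × 2.2 = 211.2.
Odds after that evidence = (1/249) × 211.2 = 352/415.
Target odds = 49.
Need 1.4ⁿ ≥ 49 ÷ (352/415) = 20335/352.
1.4¹² ≈56.6939 falls short of 20335/352 but 1.4¹³ ≈79.3715 reaches it, so n = 13.

13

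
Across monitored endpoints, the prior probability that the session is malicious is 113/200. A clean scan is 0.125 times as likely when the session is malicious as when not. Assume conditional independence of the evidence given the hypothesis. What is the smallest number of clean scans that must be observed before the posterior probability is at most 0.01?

3

Prior odds = 0.565/0.435 = 113/87.
Likelihood ratio per clean scan = 0.125.
Target posterior odds = 0.01/0.99 = 1/99.
Require 0.125ⁿ ≤ 1/99 ÷ (113/87) = 29/3729.
0.125² = 0.015625 is still above 29/3729 but 0.125³ = 0.001953125 is at or below it, so n = 3.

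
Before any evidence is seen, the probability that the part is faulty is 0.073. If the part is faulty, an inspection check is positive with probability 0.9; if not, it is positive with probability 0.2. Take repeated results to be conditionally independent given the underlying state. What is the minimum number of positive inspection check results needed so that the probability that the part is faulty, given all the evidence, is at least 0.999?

Prior odds: 0.073 ÷ 0.927 = 73/927.
Likelihood ratio of a positive = 0.9/0.2 = 4.5.
Target odds: 0.999 ÷ 0.001 = 999.
Require 4.5ⁿ ≥ 999 ÷ (73/927) = 926073/73.
4.5⁶ = 8303.765625 falls short of 926073/73 but 4.5⁷ = 4782969/128 reaches it, so n = 7.

7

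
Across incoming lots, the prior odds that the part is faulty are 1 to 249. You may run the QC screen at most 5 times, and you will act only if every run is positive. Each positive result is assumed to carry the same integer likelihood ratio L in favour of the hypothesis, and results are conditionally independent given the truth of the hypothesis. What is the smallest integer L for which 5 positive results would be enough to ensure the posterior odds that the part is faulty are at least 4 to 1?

4

Prior odds = 1/249.
Target odds = 4.
Need L⁵ ≥ 4 ÷ (1/249) = 996.
3⁵ = 243 < 996 ≤ 1024 = 4⁵, so L = 4.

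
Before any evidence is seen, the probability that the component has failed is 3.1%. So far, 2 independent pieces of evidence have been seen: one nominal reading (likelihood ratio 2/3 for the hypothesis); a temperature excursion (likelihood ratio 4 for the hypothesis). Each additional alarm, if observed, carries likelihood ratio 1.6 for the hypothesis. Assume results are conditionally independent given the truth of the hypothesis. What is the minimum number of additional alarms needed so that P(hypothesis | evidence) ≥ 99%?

Prior odds = 0.031/0.969 = 31/969.
Combined Bayes factor of the evidence already in hand = (2/3) × 4 = 8/3.
Odds after that evidence = (31/969) × 8/3 = 248/2907.
Target odds = 0.99/0.01 = 99.
Need 1.6ⁿ ≥ 99 ÷ (248/2907) = 287793/248.
1.6¹⁵ ≈1152.92 falls short of 287793/248 but 1.6¹⁶ ≈1844.67 reaches it, so n = 16.

16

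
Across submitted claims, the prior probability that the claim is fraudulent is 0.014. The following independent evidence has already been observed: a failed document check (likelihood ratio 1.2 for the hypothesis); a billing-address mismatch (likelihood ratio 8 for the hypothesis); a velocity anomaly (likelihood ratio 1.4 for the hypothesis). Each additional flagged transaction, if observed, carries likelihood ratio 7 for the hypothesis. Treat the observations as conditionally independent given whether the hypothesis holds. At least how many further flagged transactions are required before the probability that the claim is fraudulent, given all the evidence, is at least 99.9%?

5

Prior odds = 0.014/0.986 = 7/493.
Combined Bayes factor of the evidence already in hand = 1.2 × 8 × 1.4 = 13.44.
Odds after that evidence = (7/493) × 13.44 = 2352/12325.
Target odds = 0.999/0.001 = 999.
Need 7ⁿ ≥ 999 ÷ (2352/12325) = 4104225/784.
7⁴ = 2401 falls short of 4104225/784 but 7⁵ = 16807 reaches it, so n = 5.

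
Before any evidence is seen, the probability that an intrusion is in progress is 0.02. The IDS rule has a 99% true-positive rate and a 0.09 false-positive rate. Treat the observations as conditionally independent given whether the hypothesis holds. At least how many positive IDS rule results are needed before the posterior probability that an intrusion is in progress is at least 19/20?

3

Prior odds: 0.02 ÷ 0.98 = 1/49.
Likelihood ratio of a positive result = 0.99/0.09 = 11.
Target odds: 0.95 ÷ 0.05 = 19.
Require 11ⁿ ≥ 19 ÷ (1/49) = 931.
11² = 121 falls short of 931 but 11³ = 1331 reaches it, so n = 3.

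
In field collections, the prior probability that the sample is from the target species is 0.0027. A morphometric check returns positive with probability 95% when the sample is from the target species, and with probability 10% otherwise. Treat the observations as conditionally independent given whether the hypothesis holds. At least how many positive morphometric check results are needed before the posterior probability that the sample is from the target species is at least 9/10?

Prior odds = 0.0027/0.9973 = 27/9973.
Likelihood ratio of a positive result = 0.95/0.1 = 9.5.
Target posterior odds = 0.9/0.1 = 9.
Need (27/9973) × 9.5ⁿ ≥ 9, i.e. 9.5ⁿ ≥ 9973/3.
9.5³ = 857.375 falls short of 9973/3 but 9.5⁴ = 8145.0625 reaches it, so n = 4.

4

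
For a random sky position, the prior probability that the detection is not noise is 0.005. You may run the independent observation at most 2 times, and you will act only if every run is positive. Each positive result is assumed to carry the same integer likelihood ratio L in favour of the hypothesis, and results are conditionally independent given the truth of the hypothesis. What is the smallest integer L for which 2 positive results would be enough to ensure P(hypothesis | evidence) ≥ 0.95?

Prior odds = 0.005/0.995 = 1/199.
Target odds = 0.95/0.05 = 19.
Need L² ≥ 19 ÷ (1/199) = 3781.
61² = 3721 < 3781 ≤ 3844 = 62², so L = 62.

62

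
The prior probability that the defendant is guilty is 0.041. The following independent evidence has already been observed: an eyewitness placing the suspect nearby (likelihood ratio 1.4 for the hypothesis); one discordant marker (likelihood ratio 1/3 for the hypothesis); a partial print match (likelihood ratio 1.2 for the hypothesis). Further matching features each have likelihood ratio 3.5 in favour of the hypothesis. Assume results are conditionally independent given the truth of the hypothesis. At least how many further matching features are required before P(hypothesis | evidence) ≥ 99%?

7

Prior odds = 0.041/0.959 = 41/959.
Combined Bayes factor of the evidence already in hand = 1.4 × (1/3) × 1.2 = 0.56.
Odds after that evidence = (41/959) × 0.56 = 82/3425.
Target odds = 0.99/0.01 = 99.
Need 3.5ⁿ ≥ 99 ÷ (82/3425) = 339075/82.
3.5⁶ = 1838.265625 falls short of 339075/82 but 3.5⁷ = 823543/128 reaches it, so n = 7.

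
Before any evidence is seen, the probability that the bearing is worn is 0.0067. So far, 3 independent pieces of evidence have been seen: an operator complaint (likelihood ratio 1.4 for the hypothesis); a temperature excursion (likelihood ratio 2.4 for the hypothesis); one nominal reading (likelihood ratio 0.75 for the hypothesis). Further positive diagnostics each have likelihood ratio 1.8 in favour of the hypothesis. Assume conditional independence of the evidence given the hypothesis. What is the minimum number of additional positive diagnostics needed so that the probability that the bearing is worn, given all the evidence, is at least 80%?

Prior odds = 0.0067/0.9933 = 67/9933.
Combined Bayes factor of the evidence already in hand = 1.4 × 2.4 × 0.75 = 2.52.
Odds after that evidence = (67/9933) × 2.52 = 201/11825.
Target odds = 0.8/0.2 = 4.
Need 1.8ⁿ ≥ 4 ÷ (201/11825) = 47300/201.
1.8⁹ = 387420489/1953125 falls short of 47300/201 but 1.8¹⁰ ≈357.047 reaches it, so n = 10.

10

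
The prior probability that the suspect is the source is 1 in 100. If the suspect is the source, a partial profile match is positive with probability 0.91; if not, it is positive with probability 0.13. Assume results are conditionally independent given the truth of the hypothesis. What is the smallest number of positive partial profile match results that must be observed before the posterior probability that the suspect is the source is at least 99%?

5

Prior odds: 0.01 ÷ 0.99 = 1/99.
Likelihood ratio of a positive = 0.91/0.13 = 7.
Target posterior odds = 0.99/0.01 = 99.
Need (1/99) × 7ⁿ ≥ 99, i.e. 7ⁿ ≥ 9801.
7⁴ = 2401 falls short of 9801 but 7⁵ = 16807 reaches it, so n = 5.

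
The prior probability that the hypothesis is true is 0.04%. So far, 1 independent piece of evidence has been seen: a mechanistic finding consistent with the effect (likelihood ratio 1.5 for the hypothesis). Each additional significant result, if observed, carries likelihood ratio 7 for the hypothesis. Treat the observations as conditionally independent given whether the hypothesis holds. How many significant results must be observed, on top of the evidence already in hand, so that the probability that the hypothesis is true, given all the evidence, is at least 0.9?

Prior odds = 0.0004/0.9996 = 1/2499.
Bayes factor of the evidence already in hand = 1.5.
Odds after that evidence = (1/2499) × 1.5 = 1/1666.
Target odds = 0.9/0.1 = 9.
Need 7ⁿ ≥ 9 ÷ (1/1666) = 14994.
7⁴ = 2401 falls short of 14994 but 7⁵ = 16807 reaches it, so n = 5.

5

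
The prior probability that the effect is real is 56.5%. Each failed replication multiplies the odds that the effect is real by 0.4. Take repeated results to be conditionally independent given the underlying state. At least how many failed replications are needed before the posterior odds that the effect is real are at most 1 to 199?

7

Prior odds: 0.565 ÷ 0.435 = 113/87.
Likelihood ratio per failed replication = 0.4.
Target odds = 1/199.
Need (113/87) × 0.4ⁿ ≤ 1/199, i.e. 0.4ⁿ ≤ 87/22487.
0.4⁶ = 64/15625 is still above 87/22487 but 0.4⁷ = 128/78125 is at or below it, so n = 7.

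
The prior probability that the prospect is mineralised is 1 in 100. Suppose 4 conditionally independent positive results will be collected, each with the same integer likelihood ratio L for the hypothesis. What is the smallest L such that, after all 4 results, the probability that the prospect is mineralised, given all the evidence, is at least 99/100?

Prior odds = 0.01/0.99 = 1/99.
Target odds = 0.99/0.01 = 99.
Need L⁴ ≥ 99 ÷ (1/99) = 9801.
9⁴ = 6561 < 9801 ≤ 10000 = 10⁴, so L = 10.

10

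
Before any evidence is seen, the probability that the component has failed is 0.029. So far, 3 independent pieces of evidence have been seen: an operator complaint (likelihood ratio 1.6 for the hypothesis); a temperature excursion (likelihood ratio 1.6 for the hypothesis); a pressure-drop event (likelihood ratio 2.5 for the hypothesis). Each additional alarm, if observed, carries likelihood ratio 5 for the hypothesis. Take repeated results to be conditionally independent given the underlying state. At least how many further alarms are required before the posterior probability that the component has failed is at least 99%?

Prior odds = 0.029/0.971 = 29/971.
Combined Bayes factor of the evidence already in hand = 1.6 × 1.6 × 2.5 = 6.4.
Odds after that evidence = (29/971) × 6.4 = 928/4855.
Target odds = 0.99/0.01 = 99.
Need 5ⁿ ≥ 99 ÷ (928/4855) = 480645/928.
5³ = 125 falls short of 480645/928 but 5⁴ = 625 reaches it, so n = 4.

4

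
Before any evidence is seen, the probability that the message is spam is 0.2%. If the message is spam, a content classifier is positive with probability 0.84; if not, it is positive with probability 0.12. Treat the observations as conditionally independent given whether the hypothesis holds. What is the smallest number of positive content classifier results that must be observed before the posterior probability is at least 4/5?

Prior odds: 0.002 ÷ 0.998 = 1/499.
Likelihood ratio of a positive = 0.84/0.12 = 7.
Target odds: 0.8 ÷ 0.2 = 4.
Need (1/499) × 7ⁿ ≥ 4, i.e. 7ⁿ ≥ 1996.
7³ = 343 falls short of 1996 but 7⁴ = 2401 reaches it, so n = 4.

4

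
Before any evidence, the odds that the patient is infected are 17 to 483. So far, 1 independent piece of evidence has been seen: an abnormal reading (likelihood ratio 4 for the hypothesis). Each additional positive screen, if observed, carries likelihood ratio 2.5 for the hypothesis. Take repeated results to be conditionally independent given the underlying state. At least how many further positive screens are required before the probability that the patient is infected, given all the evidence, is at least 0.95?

Prior odds = 17/483.
Bayes factor of the evidence already in hand = 4.
Odds after that evidence = (17/483) × 4 = 68/483.
Target odds = 0.95/0.05 = 19.
Need 2.5ⁿ ≥ 19 ÷ (68/483) = 9177/68.
2.5⁵ = 97.65625 falls short of 9177/68 but 2.5⁶ = 244.140625 reaches it, so n = 6.

6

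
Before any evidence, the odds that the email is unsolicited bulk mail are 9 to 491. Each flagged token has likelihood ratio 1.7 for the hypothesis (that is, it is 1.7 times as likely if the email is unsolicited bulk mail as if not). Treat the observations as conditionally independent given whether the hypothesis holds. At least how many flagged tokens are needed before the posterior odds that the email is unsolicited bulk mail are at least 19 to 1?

Prior odds = 9/491.
Likelihood ratio per flagged token = 1.7.
Target odds = 19.
Need (9/491) × 1.7ⁿ ≥ 19, i.e. 1.7ⁿ ≥ 9329/9.
1.7¹³ ≈990.458 falls short of 9329/9 but 1.7¹⁴ ≈1683.78 reaches it, so n = 14.

14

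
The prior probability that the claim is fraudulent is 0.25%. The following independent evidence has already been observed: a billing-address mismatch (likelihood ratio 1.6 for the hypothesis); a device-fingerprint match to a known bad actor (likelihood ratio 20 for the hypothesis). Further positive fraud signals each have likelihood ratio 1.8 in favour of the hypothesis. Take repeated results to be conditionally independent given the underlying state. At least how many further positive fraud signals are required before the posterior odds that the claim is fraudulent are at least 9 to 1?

9

Prior odds = 0.0025/0.9975 = 1/399.
Combined Bayes factor of the evidence already in hand = 1.6 × 20 = 32.
Odds after that evidence = (1/399) × 32 = 32/399.
Target odds = 9.
Need 1.8ⁿ ≥ 9 ÷ (32/399) = 112.21875.
1.8⁸ = 43046721/390625 falls short of 112.21875 but 1.8⁹ = 387420489/1953125 reaches it, so n = 9.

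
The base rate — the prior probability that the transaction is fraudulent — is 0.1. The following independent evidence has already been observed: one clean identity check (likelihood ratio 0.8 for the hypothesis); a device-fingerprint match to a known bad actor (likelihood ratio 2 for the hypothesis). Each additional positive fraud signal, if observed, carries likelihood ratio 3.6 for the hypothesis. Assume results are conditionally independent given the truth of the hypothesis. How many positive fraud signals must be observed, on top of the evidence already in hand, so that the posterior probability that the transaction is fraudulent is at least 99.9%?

7

Prior odds = 0.1/0.9 = 1/9.
Combined Bayes factor of the evidence already in hand = 0.8 × 2 = 1.6.
Odds after that evidence = (1/9) × 1.6 = 8/45.
Target odds = 0.999/0.001 = 999.
Need 3.6ⁿ ≥ 999 ÷ (8/45) = 5619.375.
3.6⁶ = 34012224/15625 falls short of 5619.375 but 3.6⁷ = 612220032/78125 reaches it, so n = 7.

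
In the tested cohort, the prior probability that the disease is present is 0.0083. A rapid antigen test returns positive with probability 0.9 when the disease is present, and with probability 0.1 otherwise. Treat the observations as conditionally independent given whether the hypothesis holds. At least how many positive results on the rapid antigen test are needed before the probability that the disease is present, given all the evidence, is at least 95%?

Prior odds = 0.0083/0.9917 = 83/9917.
Likelihood ratio of a positive result = 0.9/0.1 = 9.
Target odds: 0.95 ÷ 0.05 = 19.
Need (83/9917) × 9ⁿ ≥ 19, i.e. 9ⁿ ≥ 188423/83.
9³ = 729 falls short of 188423/83 but 9⁴ = 6561 reaches it, so n = 4.

4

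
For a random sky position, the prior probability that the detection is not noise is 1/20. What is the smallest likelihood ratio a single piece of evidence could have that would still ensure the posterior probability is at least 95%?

Prior odds = 0.05/0.95 = 1/19.
Target odds = 0.95/0.05 = 19.
Required Bayes factor = 19 ÷ (1/19) = 361.

361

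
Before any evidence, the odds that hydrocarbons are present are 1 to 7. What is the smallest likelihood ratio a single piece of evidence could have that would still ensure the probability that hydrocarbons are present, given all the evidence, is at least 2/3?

Prior odds = 1/7.
Target odds = (2/3)/(1/3) = 2.
Required Bayes factor = 2 ÷ (1/7) = 14.

14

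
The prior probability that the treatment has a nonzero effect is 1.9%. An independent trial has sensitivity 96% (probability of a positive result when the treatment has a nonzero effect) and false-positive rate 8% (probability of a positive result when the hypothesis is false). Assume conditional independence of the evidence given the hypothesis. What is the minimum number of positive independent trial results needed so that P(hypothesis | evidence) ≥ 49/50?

4

Prior odds = 0.019/0.981 = 19/981.
Likelihood ratio of a positive result = 0.96/0.08 = 12.
Target odds: 0.98 ÷ 0.02 = 49.
Require 12ⁿ ≥ 49 ÷ (19/981) = 48069/19.
12³ = 1728 falls short of 48069/19 but 12⁴ = 20736 reaches it, so n = 4.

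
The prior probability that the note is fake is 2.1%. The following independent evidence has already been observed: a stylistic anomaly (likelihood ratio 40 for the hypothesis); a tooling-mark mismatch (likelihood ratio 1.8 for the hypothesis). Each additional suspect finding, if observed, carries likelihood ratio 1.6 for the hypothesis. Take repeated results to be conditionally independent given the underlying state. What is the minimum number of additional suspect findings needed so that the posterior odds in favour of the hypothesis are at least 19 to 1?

Prior odds = 0.021/0.979 = 21/979.
Combined Bayes factor of the evidence already in hand = 40 × 1.8 = 72.
Odds after that evidence = (21/979) × 72 = 1512/979.
Target odds = 19.
Need 1.6ⁿ ≥ 19 ÷ (1512/979) = 18601/1512.
1.6⁵ = 10.48576 falls short of 18601/1512 but 1.6⁶ = 262144/15625 reaches it, so n = 6.

6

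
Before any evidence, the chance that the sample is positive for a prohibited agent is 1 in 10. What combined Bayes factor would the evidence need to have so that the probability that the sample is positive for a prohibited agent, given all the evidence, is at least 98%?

Prior odds = 0.1/0.9 = 1/9.
Target odds = 0.98/0.02 = 49.
Required Bayes factor = 49 ÷ (1/9) = 441.

441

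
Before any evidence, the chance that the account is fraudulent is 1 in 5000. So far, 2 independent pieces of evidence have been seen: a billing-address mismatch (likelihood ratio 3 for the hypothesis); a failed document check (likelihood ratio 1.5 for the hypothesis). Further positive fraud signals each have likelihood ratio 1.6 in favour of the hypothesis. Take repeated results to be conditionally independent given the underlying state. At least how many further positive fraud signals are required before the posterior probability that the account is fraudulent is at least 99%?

Prior odds = 0.0002/0.9998 = 1/4999.
Combined Bayes factor of the evidence already in hand = 3 × 1.5 = 4.5.
Odds after that evidence = (1/4999) × 4.5 = 9/9998.
Target odds = 0.99/0.01 = 99.
Need 1.6ⁿ ≥ 99 ÷ (9/9998) = 109978.
1.6²⁴ ≈79228.2 falls short of 109978 but 1.6²⁵ ≈126765 reaches it, so n = 25.

25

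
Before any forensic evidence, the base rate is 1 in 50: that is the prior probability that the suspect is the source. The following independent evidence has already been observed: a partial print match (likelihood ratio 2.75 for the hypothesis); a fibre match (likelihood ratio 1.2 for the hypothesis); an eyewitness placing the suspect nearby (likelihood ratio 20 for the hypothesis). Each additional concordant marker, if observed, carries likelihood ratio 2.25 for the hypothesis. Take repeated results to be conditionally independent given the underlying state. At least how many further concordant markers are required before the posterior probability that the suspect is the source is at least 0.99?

Prior odds = 0.02/0.98 = 1/49.
Combined Bayes factor of the evidence already in hand = 2.75 × 1.2 × 20 = 66.
Odds after that evidence = (1/49) × 66 = 66/49.
Target odds = 0.99/0.01 = 99.
Need 2.25ⁿ ≥ 99 ÷ (66/49) = 73.5.
2.25⁵ = 59049/1024 falls short of 73.5 but 2.25⁶ = 531441/4096 reaches it, so n = 6.

6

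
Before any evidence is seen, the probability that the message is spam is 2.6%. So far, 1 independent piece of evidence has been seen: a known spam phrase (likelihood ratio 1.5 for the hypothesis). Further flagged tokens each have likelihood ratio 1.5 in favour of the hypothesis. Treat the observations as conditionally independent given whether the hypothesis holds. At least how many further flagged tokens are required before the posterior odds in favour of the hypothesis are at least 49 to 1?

18

Prior odds = 0.026/0.974 = 13/487.
Bayes factor of the evidence already in hand = 1.5.
Odds after that evidence = (13/487) × 1.5 = 39/974.
Target odds = 49.
Need 1.5ⁿ ≥ 49 ÷ (39/974) = 47726/39.
1.5¹⁷ = 129140163/131072 falls short of 47726/39 but 1.5¹⁸ = 387420489/262144 reaches it, so n = 18.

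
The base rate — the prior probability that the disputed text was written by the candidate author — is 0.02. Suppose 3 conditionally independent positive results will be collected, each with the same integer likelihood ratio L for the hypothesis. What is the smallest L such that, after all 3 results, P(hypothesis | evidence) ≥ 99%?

17

Prior odds = 0.02/0.98 = 1/49.
Target odds = 0.99/0.01 = 99.
Need L³ ≥ 99 ÷ (1/49) = 4851.
16³ = 4096 < 4851 ≤ 4913 = 17³, so L = 17.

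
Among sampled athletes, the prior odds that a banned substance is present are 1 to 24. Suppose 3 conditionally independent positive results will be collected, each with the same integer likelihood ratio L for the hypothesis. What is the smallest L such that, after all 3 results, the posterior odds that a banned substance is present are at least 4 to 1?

Prior odds = 1/24.
Target odds = 4.
Need L³ ≥ 4 ÷ (1/24) = 96.
4³ = 64 < 96 ≤ 125 = 5³, so L = 5.

5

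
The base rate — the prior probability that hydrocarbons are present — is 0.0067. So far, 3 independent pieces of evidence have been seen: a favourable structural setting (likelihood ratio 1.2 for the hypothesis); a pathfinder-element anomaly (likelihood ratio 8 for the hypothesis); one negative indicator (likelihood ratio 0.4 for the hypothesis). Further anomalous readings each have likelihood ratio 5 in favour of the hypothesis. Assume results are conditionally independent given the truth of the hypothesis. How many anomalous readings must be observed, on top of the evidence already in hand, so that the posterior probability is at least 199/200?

6

Prior odds = 0.0067/0.9933 = 67/9933.
Combined Bayes factor of the evidence already in hand = 1.2 × 8 × 0.4 = 3.84.
Odds after that evidence = (67/9933) × 3.84 = 2144/82775.
Target odds = 0.995/0.005 = 199.
Need 5ⁿ ≥ 199 ÷ (2144/82775) = 16472225/2144.
5⁵ = 3125 falls short of 16472225/2144 but 5⁶ = 15625 reaches it, so n = 6.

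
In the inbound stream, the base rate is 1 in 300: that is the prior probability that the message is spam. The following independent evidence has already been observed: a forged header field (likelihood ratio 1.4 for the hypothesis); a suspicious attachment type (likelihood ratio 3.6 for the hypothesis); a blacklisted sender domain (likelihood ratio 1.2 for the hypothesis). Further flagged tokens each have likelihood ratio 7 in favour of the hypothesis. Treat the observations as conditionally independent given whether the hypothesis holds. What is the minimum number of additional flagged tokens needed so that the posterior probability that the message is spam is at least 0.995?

5

Prior odds = (1/300)/(299/300) = 1/299.
Combined Bayes factor of the evidence already in hand = 1.4 × 3.6 × 1.2 = 6.048.
Odds after that evidence = (1/299) × 6.048 = 756/37375.
Target odds = 0.995/0.005 = 199.
Need 7ⁿ ≥ 199 ÷ (756/37375) = 7437625/756.
7⁴ = 2401 falls short of 7437625/756 but 7⁵ = 16807 reaches it, so n = 5.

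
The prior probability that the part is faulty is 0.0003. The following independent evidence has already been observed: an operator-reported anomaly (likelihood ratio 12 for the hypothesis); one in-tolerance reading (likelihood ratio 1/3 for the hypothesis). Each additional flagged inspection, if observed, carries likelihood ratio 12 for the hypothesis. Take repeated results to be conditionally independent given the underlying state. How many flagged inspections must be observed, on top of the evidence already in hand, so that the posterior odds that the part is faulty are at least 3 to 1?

4

Prior odds = 0.0003/0.9997 = 3/9997.
Combined Bayes factor of the evidence already in hand = 12 × (1/3) = 4.
Odds after that evidence = (3/9997) × 4 = 12/9997.
Target odds = 3.
Need 12ⁿ ≥ 3 ÷ (12/9997) = 2499.25.
12³ = 1728 falls short of 2499.25 but 12⁴ = 20736 reaches it, so n = 4.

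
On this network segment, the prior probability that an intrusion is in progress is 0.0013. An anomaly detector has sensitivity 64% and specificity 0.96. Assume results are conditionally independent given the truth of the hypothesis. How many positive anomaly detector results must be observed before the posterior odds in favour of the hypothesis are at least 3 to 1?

Prior odds: 0.0013 ÷ 0.9987 = 13/9987.
False-positive rate = 1 − 0.96 = 0.04; likelihood ratio of a positive = 0.64/0.04 = 16.
Target odds = 3.
Need (13/9987) × 16ⁿ ≥ 3, i.e. 16ⁿ ≥ 29961/13.
16² = 256 falls short of 29961/13 but 16³ = 4096 reaches it, so n = 3.

3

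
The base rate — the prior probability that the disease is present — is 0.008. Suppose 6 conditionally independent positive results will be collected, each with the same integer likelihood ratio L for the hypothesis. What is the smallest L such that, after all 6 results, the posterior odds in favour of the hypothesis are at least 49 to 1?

5

Prior odds = 0.008/0.992 = 1/124.
Target odds = 49.
Need L⁶ ≥ 49 ÷ (1/124) = 6076.
4⁶ = 4096 < 6076 ≤ 15625 = 5⁶, so L = 5.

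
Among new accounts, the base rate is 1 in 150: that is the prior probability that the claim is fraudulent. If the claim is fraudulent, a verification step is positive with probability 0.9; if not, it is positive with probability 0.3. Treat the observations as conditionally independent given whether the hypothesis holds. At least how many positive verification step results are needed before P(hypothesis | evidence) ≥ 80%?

6

Prior odds: (1/150) ÷ (149/150) = 1/149.
Likelihood ratio of a positive = 0.9/0.3 = 3.
Target odds: 0.8 ÷ 0.2 = 4.
Need (1/149) × 3ⁿ ≥ 4, i.e. 3ⁿ ≥ 596.
3⁵ = 243 falls short of 596 but 3⁶ = 729 reaches it, so n = 6.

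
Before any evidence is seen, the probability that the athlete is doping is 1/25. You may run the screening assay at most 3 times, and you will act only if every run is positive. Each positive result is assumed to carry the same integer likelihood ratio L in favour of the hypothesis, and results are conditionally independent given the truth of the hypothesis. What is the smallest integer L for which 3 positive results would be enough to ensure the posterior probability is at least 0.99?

14

Prior odds = 0.04/0.96 = 1/24.
Target odds = 0.99/0.01 = 99.
Need L³ ≥ 99 ÷ (1/24) = 2376.
13³ = 2197 < 2376 ≤ 2744 = 14³, so L = 14.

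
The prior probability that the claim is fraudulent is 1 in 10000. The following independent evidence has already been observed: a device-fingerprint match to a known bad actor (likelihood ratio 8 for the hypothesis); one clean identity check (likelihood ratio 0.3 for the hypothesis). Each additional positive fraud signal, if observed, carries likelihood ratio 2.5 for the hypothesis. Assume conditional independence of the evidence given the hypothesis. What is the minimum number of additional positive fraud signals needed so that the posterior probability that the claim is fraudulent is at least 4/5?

Prior odds = 0.0001/0.9999 = 1/9999.
Combined Bayes factor of the evidence already in hand = 8 × 0.3 = 2.4.
Odds after that evidence = (1/9999) × 2.4 = 4/16665.
Target odds = 0.8/0.2 = 4.
Need 2.5ⁿ ≥ 4 ÷ (4/16665) = 16665.
2.5¹⁰ = 9765625/1024 falls short of 16665 but 2.5¹¹ = 48828125/2048 reaches it, so n = 11.

11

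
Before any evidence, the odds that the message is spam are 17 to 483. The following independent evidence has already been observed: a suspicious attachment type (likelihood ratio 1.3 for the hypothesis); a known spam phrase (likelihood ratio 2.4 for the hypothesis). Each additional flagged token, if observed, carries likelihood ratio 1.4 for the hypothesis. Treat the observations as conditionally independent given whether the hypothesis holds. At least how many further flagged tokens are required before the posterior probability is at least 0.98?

Prior odds = 17/483.
Combined Bayes factor of the evidence already in hand = 1.3 × 2.4 = 3.12.
Odds after that evidence = (17/483) × 3.12 = 442/4025.
Target odds = 0.98/0.02 = 49.
Need 1.4ⁿ ≥ 49 ÷ (442/4025) = 197225/442.
1.4¹⁸ ≈426.879 falls short of 197225/442 but 1.4¹⁹ ≈597.63 reaches it, so n = 19.

19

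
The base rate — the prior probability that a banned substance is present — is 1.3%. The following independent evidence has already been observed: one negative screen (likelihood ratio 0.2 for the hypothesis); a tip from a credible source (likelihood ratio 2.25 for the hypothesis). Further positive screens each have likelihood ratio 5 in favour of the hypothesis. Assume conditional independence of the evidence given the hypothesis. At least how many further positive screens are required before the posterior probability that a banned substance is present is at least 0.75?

4

Prior odds = 0.013/0.987 = 13/987.
Combined Bayes factor of the evidence already in hand = 0.2 × 2.25 = 0.45.
Odds after that evidence = (13/987) × 0.45 = 39/6580.
Target odds = 0.75/0.25 = 3.
Need 5ⁿ ≥ 3 ÷ (39/6580) = 6580/13.
5³ = 125 falls short of 6580/13 but 5⁴ = 625 reaches it, so n = 4.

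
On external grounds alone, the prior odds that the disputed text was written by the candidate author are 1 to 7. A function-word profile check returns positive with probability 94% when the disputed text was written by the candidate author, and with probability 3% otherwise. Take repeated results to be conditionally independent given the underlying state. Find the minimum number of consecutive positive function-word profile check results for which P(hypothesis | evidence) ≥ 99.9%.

3

Prior odds = 1/7.
Likelihood ratio of a positive result = 0.94/0.03 = 94/3.
Target odds: 0.999 ÷ 0.001 = 999.
Require (94/3)ⁿ ≥ 999 ÷ (1/7) = 6993.
(94/3)² = 8836/9 falls short of 6993 but (94/3)³ = 830584/27 reaches it, so n = 3.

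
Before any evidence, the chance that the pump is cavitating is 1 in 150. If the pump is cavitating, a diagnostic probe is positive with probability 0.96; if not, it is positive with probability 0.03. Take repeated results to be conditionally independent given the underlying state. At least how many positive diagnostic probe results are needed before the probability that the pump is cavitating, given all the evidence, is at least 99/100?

Prior odds: (1/150) ÷ (149/150) = 1/149.
Likelihood ratio of a positive = 0.96/0.03 = 32.
Target posterior odds = 0.99/0.01 = 99.
Require 32ⁿ ≥ 99 ÷ (1/149) = 14751.
32² = 1024 falls short of 14751 but 32³ = 32768 reaches it, so n = 3.

3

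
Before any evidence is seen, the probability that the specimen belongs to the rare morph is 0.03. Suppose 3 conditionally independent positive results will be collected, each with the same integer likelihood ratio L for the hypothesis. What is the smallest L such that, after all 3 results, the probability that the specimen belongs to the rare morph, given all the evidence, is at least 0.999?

32

Prior odds = 0.03/0.97 = 3/97.
Target odds = 0.999/0.001 = 999.
Need L³ ≥ 999 ÷ (3/97) = 32301.
31³ = 29791 < 32301 ≤ 32768 = 32³, so L = 32.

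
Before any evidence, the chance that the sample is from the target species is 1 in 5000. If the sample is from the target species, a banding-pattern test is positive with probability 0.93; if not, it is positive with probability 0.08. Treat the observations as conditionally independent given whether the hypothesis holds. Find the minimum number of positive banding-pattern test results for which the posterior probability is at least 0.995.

Prior odds: 0.0002 ÷ 0.9998 = 1/4999.
Likelihood ratio of a positive = 0.93/0.08 = 11.625.
Target posterior odds = 0.995/0.005 = 199.
Require 11.625ⁿ ≥ 199 ÷ (1/4999) = 994801.
11.625⁵ ≈212307 falls short of 994801 but 11.625⁶ ≈2.46807e+06 reaches it, so n = 6.

6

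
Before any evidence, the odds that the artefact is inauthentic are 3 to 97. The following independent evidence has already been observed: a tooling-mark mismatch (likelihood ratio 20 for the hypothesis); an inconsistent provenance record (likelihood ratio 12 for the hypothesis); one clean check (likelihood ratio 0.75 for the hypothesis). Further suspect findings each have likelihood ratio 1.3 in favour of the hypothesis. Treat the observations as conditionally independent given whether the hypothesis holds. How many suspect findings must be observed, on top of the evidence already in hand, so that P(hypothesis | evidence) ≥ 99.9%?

Prior odds = 3/97.
Combined Bayes factor of the evidence already in hand = 20 × 12 × 0.75 = 180.
Odds after that evidence = (3/97) × 180 = 540/97.
Target odds = 0.999/0.001 = 999.
Need 1.3ⁿ ≥ 999 ÷ (540/97) = 179.45.
1.3¹⁹ ≈146.192 falls short of 179.45 but 1.3²⁰ ≈190.05 reaches it, so n = 20.

20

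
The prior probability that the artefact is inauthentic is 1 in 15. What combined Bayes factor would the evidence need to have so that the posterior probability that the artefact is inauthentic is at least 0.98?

686

Prior odds = (1/15)/(14/15) = 1/14.
Target odds = 0.98/0.02 = 49.
Required Bayes factor = 49 ÷ (1/14) = 686.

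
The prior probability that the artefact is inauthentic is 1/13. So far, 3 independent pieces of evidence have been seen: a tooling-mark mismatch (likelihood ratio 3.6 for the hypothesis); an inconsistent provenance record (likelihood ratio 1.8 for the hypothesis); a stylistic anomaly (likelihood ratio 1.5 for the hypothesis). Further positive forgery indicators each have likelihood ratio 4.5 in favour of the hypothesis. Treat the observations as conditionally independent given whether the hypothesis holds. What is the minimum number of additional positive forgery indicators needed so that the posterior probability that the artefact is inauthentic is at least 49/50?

3

Prior odds = (1/13)/(12/13) = 1/12.
Combined Bayes factor of the evidence already in hand = 3.6 × 1.8 × 1.5 = 9.72.
Odds after that evidence = (1/12) × 9.72 = 0.81.
Target odds = 0.98/0.02 = 49.
Need 4.5ⁿ ≥ 49 ÷ 0.81 = 4900/81.
4.5² = 20.25 falls short of 4900/81 but 4.5³ = 91.125 reaches it, so n = 3.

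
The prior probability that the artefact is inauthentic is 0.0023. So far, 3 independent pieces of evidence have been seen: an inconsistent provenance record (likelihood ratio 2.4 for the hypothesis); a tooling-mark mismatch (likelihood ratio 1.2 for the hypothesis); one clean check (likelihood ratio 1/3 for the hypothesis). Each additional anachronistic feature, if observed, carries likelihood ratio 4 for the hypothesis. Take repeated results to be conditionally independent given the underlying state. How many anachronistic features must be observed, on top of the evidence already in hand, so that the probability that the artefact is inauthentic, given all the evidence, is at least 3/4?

6

Prior odds = 0.0023/0.9977 = 23/9977.
Combined Bayes factor of the evidence already in hand = 2.4 × 1.2 × (1/3) = 0.96.
Odds after that evidence = (23/9977) × 0.96 = 552/249425.
Target odds = 0.75/0.25 = 3.
Need 4ⁿ ≥ 3 ÷ (552/249425) = 249425/184.
4⁵ = 1024 falls short of 249425/184 but 4⁶ = 4096 reaches it, so n = 6.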